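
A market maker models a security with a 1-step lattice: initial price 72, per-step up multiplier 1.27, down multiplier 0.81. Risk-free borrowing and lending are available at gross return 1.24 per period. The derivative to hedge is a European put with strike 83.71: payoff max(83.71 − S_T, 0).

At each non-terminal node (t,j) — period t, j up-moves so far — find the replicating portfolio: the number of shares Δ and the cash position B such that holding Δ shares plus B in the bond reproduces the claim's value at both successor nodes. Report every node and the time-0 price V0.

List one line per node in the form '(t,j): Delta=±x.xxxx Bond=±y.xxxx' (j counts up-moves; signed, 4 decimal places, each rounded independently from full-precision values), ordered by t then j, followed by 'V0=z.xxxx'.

(0,0): Delta=-0.7666 Bond=56.5310
V0=1.3354

Risk-neutral probability p* = (R−d)/(u−d) = (1.24−0.81)/(1.27−0.81) = 0.9348.
At expiry t=1: V(1,0)=25.3900, V(1,1)=0.0000
(0,0): S=72.0000. Δ = (V_up−V_dn)/(S_up−S_dn) = (0.0000−25.3900)/(91.4400−58.3200) = -0.7666. V = [p*·0.0000 + (1−p*)·25.3900]/1.24 = 1.3354. B = V − Δ·S = 56.5310.
Root portfolio cost Δ·72+B reproduces V0=1.3354.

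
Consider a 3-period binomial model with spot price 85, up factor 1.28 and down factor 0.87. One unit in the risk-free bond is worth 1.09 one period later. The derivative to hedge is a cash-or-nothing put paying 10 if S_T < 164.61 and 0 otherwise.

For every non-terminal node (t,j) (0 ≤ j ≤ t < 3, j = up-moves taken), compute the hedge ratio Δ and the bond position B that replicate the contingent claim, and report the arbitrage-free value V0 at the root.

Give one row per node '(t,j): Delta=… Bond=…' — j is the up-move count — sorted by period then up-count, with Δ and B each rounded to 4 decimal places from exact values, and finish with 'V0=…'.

(0,0): Delta=-0.0695 Bond=12.4396
(1,0): Delta=0.0000 Bond=8.4168
(1,1): Delta=-0.1104 Bond=18.0002
(2,0): Delta=0.0000 Bond=9.1743
(2,1): Delta=0.0000 Bond=9.1743
(2,2): Delta=-0.1751 Bond=28.6418
V0=6.5288

Risk-neutral probability p* = (R−d)/(u−d) = (1.09−0.87)/(1.28−0.87) = 0.5366.
At expiry t=3: V(3,0)=10.0000, V(3,1)=10.0000, V(3,2)=10.0000, V(3,3)=0.0000
  t=2,j=0: stock 64.3365 → up 82.3507 (V=10.0000), down 55.9728 (V=10.0000). Price 9.1743; hedge Δ=0.0000, bond B=9.1743.
  t=2,j=1: stock 94.6560 → up 121.1597 (V=10.0000), down 82.3507 (V=10.0000). Price 9.1743; hedge Δ=0.0000, bond B=9.1743.
  t=2,j=2: stock 139.2640 → up 178.2579 (V=0.0000), down 121.1597 (V=10.0000). Price 4.2515; hedge Δ=-0.1751, bond B=28.6418.
  t=1,j=0: stock 73.9500 → up 94.6560 (V=9.1743), down 64.3365 (V=9.1743). Price 8.4168; hedge Δ=0.0000, bond B=8.4168.
  t=1,j=1: stock 108.8000 → up 139.2640 (V=4.2515), down 94.6560 (V=9.1743). Price 5.9934; hedge Δ=-0.1104, bond B=18.0002.
  t=0,j=0: stock 85.0000 → up 108.8000 (V=5.9934), down 73.9500 (V=8.4168). Price 6.5288; hedge Δ=-0.0695, bond B=12.4396.
The time-0 hedge costs 6.5288, which is the no-arbitrage price.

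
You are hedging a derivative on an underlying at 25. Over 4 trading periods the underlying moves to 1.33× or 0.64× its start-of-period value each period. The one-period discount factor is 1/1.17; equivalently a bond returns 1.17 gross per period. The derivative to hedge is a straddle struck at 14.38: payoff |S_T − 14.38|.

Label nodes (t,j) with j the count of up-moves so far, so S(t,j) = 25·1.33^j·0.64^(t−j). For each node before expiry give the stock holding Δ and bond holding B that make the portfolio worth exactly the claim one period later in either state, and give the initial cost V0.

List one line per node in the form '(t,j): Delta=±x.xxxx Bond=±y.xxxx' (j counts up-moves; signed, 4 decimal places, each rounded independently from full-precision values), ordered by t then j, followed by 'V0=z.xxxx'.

(0,0): Delta=0.9451 Bond=-6.0388
(1,0): Delta=0.7008 Bond=-3.1566
(1,1): Delta=0.9806 Bond=-8.2454
(2,0): Delta=-0.3062 Bond=6.6185
(2,1): Delta=0.8471 Bond=-6.8062
(2,2): Delta=1.0000 Bond=-10.5048
(3,0): Delta=-1.0000 Bond=12.2906
(3,1): Delta=-0.2054 Bond=6.3710
(3,2): Delta=1.0000 Bond=-12.2906
(3,3): Delta=1.0000 Bond=-12.2906
V0=17.5891

No-arbitrage ⇒ martingale measure with p* = (R−d)/(u−d) = 0.7681.
At expiry t=4: V(4,0)=10.1857, V(4,1)=5.6637, V(4,2)=3.7335, V(4,3)=23.2622, V(4,4)=63.8452
(3,0): S=6.5536. Δ = (V_up−V_dn)/(S_up−S_dn) = (5.6637−10.1857)/(8.7163−4.1943) = -1.0000. V = [p*·5.6637 + (1−p*)·10.1857]/1.17 = 5.7370. B = V − Δ·S = 12.2906.
(3,1): S=13.6192. Δ = (V_up−V_dn)/(S_up−S_dn) = (3.7335−5.6637)/(18.1135−8.7163) = -0.2054. V = [p*·3.7335 + (1−p*)·5.6637]/1.17 = 3.5736. B = V − Δ·S = 6.3710.
(3,2): S=28.3024. Δ = (V_up−V_dn)/(S_up−S_dn) = (23.2622−3.7335)/(37.6422−18.1135) = 1.0000. V = [p*·23.2622 + (1−p*)·3.7335]/1.17 = 16.0118. B = V − Δ·S = -12.2906.
(3,3): S=58.8159. Δ = (V_up−V_dn)/(S_up−S_dn) = (63.8452−23.2622)/(78.2252−37.6422) = 1.0000. V = [p*·63.8452 + (1−p*)·23.2622]/1.17 = 46.5253. B = V − Δ·S = -12.2906.
(2,0): S=10.2400. Δ = (V_up−V_dn)/(S_up−S_dn) = (3.5736−5.7370)/(13.6192−6.5536) = -0.3062. V = [p*·3.5736 + (1−p*)·5.7370]/1.17 = 3.4831. B = V − Δ·S = 6.6185.
(2,1): S=21.2800. Δ = (V_up−V_dn)/(S_up−S_dn) = (16.0118−3.5736)/(28.3024−13.6192) = 0.8471. V = [p*·16.0118 + (1−p*)·3.5736]/1.17 = 11.2202. B = V − Δ·S = -6.8062.
(2,2): S=44.2225. Δ = (V_up−V_dn)/(S_up−S_dn) = (46.5253−16.0118)/(58.8159−28.3024) = 1.0000. V = [p*·46.5253 + (1−p*)·16.0118]/1.17 = 33.7177. B = V − Δ·S = -10.5048.
(1,0): S=16.0000. Δ = (V_up−V_dn)/(S_up−S_dn) = (11.2202−3.4831)/(21.2800−10.2400) = 0.7008. V = [p*·11.2202 + (1−p*)·3.4831]/1.17 = 8.0565. B = V − Δ·S = -3.1566.
(1,1): S=33.2500. Δ = (V_up−V_dn)/(S_up−S_dn) = (33.7177−11.2202)/(44.2225−21.2800) = 0.9806. V = [p*·33.7177 + (1−p*)·11.2202]/1.17 = 24.3597. B = V − Δ·S = -8.2454.
(0,0): S=25.0000. Δ = (V_up−V_dn)/(S_up−S_dn) = (24.3597−8.0565)/(33.2500−16.0000) = 0.9451. V = [p*·24.3597 + (1−p*)·8.0565]/1.17 = 17.5891. B = V − Δ·S = -6.0388.
Self-financing check: at every node Δ·S+B equals the discounted successor values.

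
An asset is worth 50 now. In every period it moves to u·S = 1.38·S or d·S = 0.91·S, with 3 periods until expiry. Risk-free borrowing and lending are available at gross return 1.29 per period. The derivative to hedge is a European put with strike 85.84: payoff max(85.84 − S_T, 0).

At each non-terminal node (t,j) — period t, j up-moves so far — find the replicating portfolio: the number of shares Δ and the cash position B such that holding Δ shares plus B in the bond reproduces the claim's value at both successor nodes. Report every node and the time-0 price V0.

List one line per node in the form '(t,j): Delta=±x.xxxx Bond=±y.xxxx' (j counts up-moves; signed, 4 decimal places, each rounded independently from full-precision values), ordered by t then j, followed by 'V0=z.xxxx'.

(0,0): Delta=-0.2455 Bond=13.6217
(1,0): Delta=-0.9763 Bond=50.8213
(1,1): Delta=-0.1314 Bond=9.6972
(2,0): Delta=-1.0000 Bond=66.5426
(2,1): Delta=-0.9725 Bond=65.3266
(2,2): Delta=0.0000 Bond=0.0000
V0=1.3467

Under the risk-neutral measure, an up-move has probability p* = (R−d)/(u−d) = 0.8085 and values discount at R = 1.29.
At expiry t=3: V(3,0)=48.1614, V(3,1)=28.7011, V(3,2)=0.0000, V(3,3)=0.0000
  t=2,j=0: stock 41.4050 → up 57.1389 (V=28.7011), down 37.6786 (V=48.1614). Price 25.1376; hedge Δ=-1.0000, bond B=66.5426.
  t=2,j=1: stock 62.7900 → up 86.6502 (V=0.0000), down 57.1389 (V=28.7011). Price 4.2604; hedge Δ=-0.9725, bond B=65.3266.
  t=2,j=2: stock 95.2200 → up 131.4036 (V=0.0000), down 86.6502 (V=0.0000). Price 0.0000; hedge Δ=0.0000, bond B=0.0000.
  t=1,j=0: stock 45.5000 → up 62.7900 (V=4.2604), down 41.4050 (V=25.1376). Price 6.4017; hedge Δ=-0.9763, bond B=50.8213.
  t=1,j=1: stock 69.0000 → up 95.2200 (V=0.0000), down 62.7900 (V=4.2604). Price 0.6324; hedge Δ=-0.1314, bond B=9.6972.
  t=0,j=0: stock 50.0000 → up 69.0000 (V=0.6324), down 45.5000 (V=6.4017). Price 1.3467; hedge Δ=-0.2455, bond B=13.6217.
Each (Δ,B) replicates both successor values, so the strategy is self-financing and V0 is arbitrage-free.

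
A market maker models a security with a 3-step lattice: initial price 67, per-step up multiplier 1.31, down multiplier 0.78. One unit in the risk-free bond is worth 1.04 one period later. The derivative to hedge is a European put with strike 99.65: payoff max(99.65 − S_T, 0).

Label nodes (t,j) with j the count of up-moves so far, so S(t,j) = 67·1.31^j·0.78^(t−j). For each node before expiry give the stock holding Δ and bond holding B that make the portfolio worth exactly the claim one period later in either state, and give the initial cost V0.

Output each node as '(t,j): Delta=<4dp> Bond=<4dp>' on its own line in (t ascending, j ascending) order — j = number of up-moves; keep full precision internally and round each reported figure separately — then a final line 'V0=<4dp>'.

(0,0): Delta=-0.6806 Bond=72.5396
(1,0): Delta=-1.0000 Bond=92.1320
(1,1): Delta=-0.4831 Bond=58.1083
(2,0): Delta=-1.0000 Bond=95.8173
(2,1): Delta=-1.0000 Bond=95.8173
(2,2): Delta=-0.1636 Bond=23.6870
V0=26.9381

No-arbitrage ⇒ martingale measure with p* = (R−d)/(u−d) = 0.4906.
At expiry t=3: V(3,0)=67.8550, V(3,1)=46.2507, V(3,2)=9.9666, V(3,3)=0.0000
(2,0): S=40.7628. Δ = (V_up−V_dn)/(S_up−S_dn) = (46.2507−67.8550)/(53.3993−31.7950) = -1.0000. V = [p*·46.2507 + (1−p*)·67.8550]/1.04 = 55.0545. B = V − Δ·S = 95.8173.
(2,1): S=68.4606. Δ = (V_up−V_dn)/(S_up−S_dn) = (9.9666−46.2507)/(89.6834−53.3993) = -1.0000. V = [p*·9.9666 + (1−p*)·46.2507]/1.04 = 27.3567. B = V − Δ·S = 95.8173.
(2,2): S=114.9787. Δ = (V_up−V_dn)/(S_up−S_dn) = (0.0000−9.9666)/(150.6221−89.6834) = -0.1636. V = [p*·0.0000 + (1−p*)·9.9666]/1.04 = 4.8820. B = V − Δ·S = 23.6870.
(1,0): S=52.2600. Δ = (V_up−V_dn)/(S_up−S_dn) = (27.3567−55.0545)/(68.4606−40.7628) = -1.0000. V = [p*·27.3567 + (1−p*)·55.0545]/1.04 = 39.8720. B = V − Δ·S = 92.1320.
(1,1): S=87.7700. Δ = (V_up−V_dn)/(S_up−S_dn) = (4.8820−27.3567)/(114.9787−68.4606) = -0.4831. V = [p*·4.8820 + (1−p*)·27.3567]/1.04 = 15.7033. B = V − Δ·S = 58.1083.
(0,0): S=67.0000. Δ = (V_up−V_dn)/(S_up−S_dn) = (15.7033−39.8720)/(87.7700−52.2600) = -0.6806. V = [p*·15.7033 + (1−p*)·39.8720]/1.04 = 26.9381. B = V − Δ·S = 72.5396.
The time-0 hedge costs 26.9381, which is the no-arbitrage price.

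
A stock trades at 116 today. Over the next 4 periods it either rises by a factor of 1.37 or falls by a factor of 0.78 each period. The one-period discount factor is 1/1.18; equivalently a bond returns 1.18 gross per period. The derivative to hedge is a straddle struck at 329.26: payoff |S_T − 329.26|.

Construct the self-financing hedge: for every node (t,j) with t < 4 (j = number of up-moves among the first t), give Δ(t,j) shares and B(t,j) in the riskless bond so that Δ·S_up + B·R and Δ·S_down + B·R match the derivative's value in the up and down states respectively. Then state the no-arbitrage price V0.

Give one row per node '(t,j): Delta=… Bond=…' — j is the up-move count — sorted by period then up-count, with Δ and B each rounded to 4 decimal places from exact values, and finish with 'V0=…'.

(0,0): Delta=-0.5600 Bond=136.0940
(1,0): Delta=-1.0000 Bond=200.3978
(1,1): Delta=-0.4411 Bond=141.6826
(2,0): Delta=-1.0000 Bond=236.4694
(2,1): Delta=-1.0000 Bond=236.4694
(2,2): Delta=-0.2899 Bond=134.2756
(3,0): Delta=-1.0000 Bond=279.0339
(3,1): Delta=-1.0000 Bond=279.0339
(3,2): Delta=-1.0000 Bond=279.0339
(3,3): Delta=-0.0979 Bond=101.1656
V0=71.1285

Since d<R<u, set p* = (R−d)/(u−d) = 0.6780; price each node as the discounted p*-expectation of its children.
Terminal payoffs: V(4,0)=286.3225, V(4,1)=253.8442, V(4,2)=196.7989, V(4,3)=96.6040, V(4,4)=79.3794
  t=3,j=0: stock 55.0480 → up 75.4158 (V=253.8442), down 42.9375 (V=286.3225). Price 223.9859; hedge Δ=-1.0000, bond B=279.0339.
  t=3,j=1: stock 96.6869 → up 132.4611 (V=196.7989), down 75.4158 (V=253.8442). Price 182.3470; hedge Δ=-1.0000, bond B=279.0339.
  t=3,j=2: stock 169.8219 → up 232.6560 (V=96.6040), down 132.4611 (V=196.7989). Price 109.2120; hedge Δ=-1.0000, bond B=279.0339.
  t=3,j=3: stock 298.2769 → up 408.6394 (V=79.3794), down 232.6560 (V=96.6040). Price 71.9715; hedge Δ=-0.0979, bond B=101.1656.
  t=2,j=0: stock 70.5744 → up 96.6869 (V=182.3470), down 55.0480 (V=223.9859). Price 165.8950; hedge Δ=-1.0000, bond B=236.4694.
  t=2,j=1: stock 123.9576 → up 169.8219 (V=109.2120), down 96.6869 (V=182.3470). Price 112.5118; hedge Δ=-1.0000, bond B=236.4694.
  t=2,j=2: stock 217.7204 → up 298.2769 (V=71.9715), down 169.8219 (V=109.2120). Price 71.1561; hedge Δ=-0.2899, bond B=134.2756.
  t=1,j=0: stock 90.4800 → up 123.9576 (V=112.5118), down 70.5744 (V=165.8950). Price 109.9178; hedge Δ=-1.0000, bond B=200.3978.
  t=1,j=1: stock 158.9200 → up 217.7204 (V=71.1561), down 123.9576 (V=112.5118). Price 71.5882; hedge Δ=-0.4411, bond B=141.6826.
  t=0,j=0: stock 116.0000 → up 158.9200 (V=71.5882), down 90.4800 (V=109.9178). Price 71.1285; hedge Δ=-0.5600, bond B=136.0940.
Self-financing check: at every node Δ·S+B equals the discounted successor values.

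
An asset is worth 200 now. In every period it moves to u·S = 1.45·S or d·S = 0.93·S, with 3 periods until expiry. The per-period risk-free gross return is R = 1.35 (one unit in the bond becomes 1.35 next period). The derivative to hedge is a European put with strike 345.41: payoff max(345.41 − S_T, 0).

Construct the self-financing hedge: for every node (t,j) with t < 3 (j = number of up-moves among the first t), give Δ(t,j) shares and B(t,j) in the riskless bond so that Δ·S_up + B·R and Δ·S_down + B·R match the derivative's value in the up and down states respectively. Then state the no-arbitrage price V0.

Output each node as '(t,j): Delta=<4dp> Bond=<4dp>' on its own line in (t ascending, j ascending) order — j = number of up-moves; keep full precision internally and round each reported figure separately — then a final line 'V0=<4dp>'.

(0,0): Delta=-0.1726 Bond=38.4944
(1,0): Delta=-0.7176 Bond=153.3389
(1,1): Delta=-0.0894 Bond=27.8314
(2,0): Delta=-1.0000 Bond=255.8593
(2,1): Delta=-0.6745 Bond=195.3761
(2,2): Delta=0.0000 Bond=0.0000
V0=3.9785

The replicating-portfolio and risk-neutral prices coincide; use p* = (1.35−0.93)/(1.45−0.93) = 0.8077 for the latter.
Terminal payoffs: V(3,0)=184.5386, V(3,1)=94.5890, V(3,2)=0.0000, V(3,3)=0.0000
(2,0): S=172.9800. Δ = (V_up−V_dn)/(S_up−S_dn) = (94.5890−184.5386)/(250.8210−160.8714) = -1.0000. V = [p*·94.5890 + (1−p*)·184.5386]/1.35 = 82.8793. B = V − Δ·S = 255.8593.
(2,1): S=269.7000. Δ = (V_up−V_dn)/(S_up−S_dn) = (0.0000−94.5890)/(391.0650−250.8210) = -0.6745. V = [p*·0.0000 + (1−p*)·94.5890]/1.35 = 13.4742. B = V − Δ·S = 195.3761.
(2,2): S=420.5000. Δ = (V_up−V_dn)/(S_up−S_dn) = (0.0000−0.0000)/(609.7250−391.0650) = 0.0000. V = [p*·0.0000 + (1−p*)·0.0000]/1.35 = 0.0000. B = V − Δ·S = 0.0000.
(1,0): S=186.0000. Δ = (V_up−V_dn)/(S_up−S_dn) = (13.4742−82.8793)/(269.7000−172.9800) = -0.7176. V = [p*·13.4742 + (1−p*)·82.8793]/1.35 = 19.8677. B = V − Δ·S = 153.3389.
(1,1): S=290.0000. Δ = (V_up−V_dn)/(S_up−S_dn) = (0.0000−13.4742)/(420.5000−269.7000) = -0.0894. V = [p*·0.0000 + (1−p*)·13.4742]/1.35 = 1.9194. B = V − Δ·S = 27.8314.
(0,0): S=200.0000. Δ = (V_up−V_dn)/(S_up−S_dn) = (1.9194−19.8677)/(290.0000−186.0000) = -0.1726. V = [p*·1.9194 + (1−p*)·19.8677]/1.35 = 3.9785. B = V − Δ·S = 38.4944.
Check: Δ(0,0)·S0 + B(0,0) = 3.9785 = V0.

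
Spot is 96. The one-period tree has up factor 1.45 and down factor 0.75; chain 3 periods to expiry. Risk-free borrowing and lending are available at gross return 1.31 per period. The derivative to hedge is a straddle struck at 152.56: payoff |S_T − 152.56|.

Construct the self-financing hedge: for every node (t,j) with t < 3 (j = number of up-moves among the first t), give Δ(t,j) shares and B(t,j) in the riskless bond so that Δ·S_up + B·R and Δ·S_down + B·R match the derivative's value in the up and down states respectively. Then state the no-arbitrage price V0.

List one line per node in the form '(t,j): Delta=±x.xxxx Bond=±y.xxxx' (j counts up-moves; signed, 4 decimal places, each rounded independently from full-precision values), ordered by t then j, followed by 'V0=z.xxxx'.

Under the risk-neutral measure, an up-move has probability p* = (R−d)/(u−d) = 0.8000 and values discount at R = 1.31.
At expiry t=3: V(3,0)=112.0600, V(3,1)=74.2600, V(3,2)=1.1800, V(3,3)=140.1080
  t=2,j=0: stock 54.0000 → up 78.3000 (V=74.2600), down 40.5000 (V=112.0600). Price 62.4580; hedge Δ=-1.0000, bond B=116.4580.
  t=2,j=1: stock 104.4000 → up 151.3800 (V=1.1800), down 78.3000 (V=74.2600). Price 12.0580; hedge Δ=-1.0000, bond B=116.4580.
  t=2,j=2: stock 201.8400 → up 292.6680 (V=140.1080), down 151.3800 (V=1.1800). Price 85.7423; hedge Δ=0.9833, bond B=-112.7263.
  t=1,j=0: stock 72.0000 → up 104.4000 (V=12.0580), down 54.0000 (V=62.4580). Price 16.8992; hedge Δ=-1.0000, bond B=88.8992.
  t=1,j=1: stock 139.2000 → up 201.8400 (V=85.7423), down 104.4000 (V=12.0580). Price 54.2026; hedge Δ=0.7562, bond B=-51.0606.
  t=0,j=0: stock 96.0000 → up 139.2000 (V=54.2026), down 72.0000 (V=16.8992). Price 35.6809; hedge Δ=0.5551, bond B=-17.6097.
Each (Δ,B) replicates both successor values, so the strategy is self-financing and V0 is arbitrage-free.

(0,0): Delta=0.5551 Bond=-17.6097
(1,0): Delta=-1.0000 Bond=88.8992
(1,1): Delta=0.7562 Bond=-51.0606
(2,0): Delta=-1.0000 Bond=116.4580
(2,1): Delta=-1.0000 Bond=116.4580
(2,2): Delta=0.9833 Bond=-112.7263
V0=35.6809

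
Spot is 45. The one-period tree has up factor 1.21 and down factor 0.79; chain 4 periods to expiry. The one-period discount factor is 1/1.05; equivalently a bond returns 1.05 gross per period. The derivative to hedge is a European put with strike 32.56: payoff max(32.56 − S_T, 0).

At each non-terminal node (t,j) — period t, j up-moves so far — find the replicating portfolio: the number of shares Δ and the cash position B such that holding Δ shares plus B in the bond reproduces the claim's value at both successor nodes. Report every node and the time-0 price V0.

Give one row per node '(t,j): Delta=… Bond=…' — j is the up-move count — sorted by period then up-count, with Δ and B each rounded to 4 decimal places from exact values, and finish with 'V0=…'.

(0,0): Delta=-0.0939 Bond=5.1311
(1,0): Delta=-0.2459 Bond=10.7890
(1,1): Delta=-0.0329 Bond=2.0637
(2,0): Delta=-0.5722 Bond=20.4939
(2,1): Delta=-0.1147 Bond=5.6881
(2,2): Delta=0.0000 Bond=0.0000
(3,0): Delta=-1.0000 Bond=31.0095
(3,1): Delta=-0.4004 Bond=15.6779
(3,2): Delta=0.0000 Bond=0.0000
(3,3): Delta=0.0000 Bond=0.0000
V0=0.9040

Since d<R<u, set p* = (R−d)/(u−d) = 0.6190; price each node as the discounted p*-expectation of its children.
Terminal values V(4,·): V(4,0)=15.0325, V(4,1)=5.7140, V(4,2)=0.0000, V(4,3)=0.0000, V(4,4)=0.0000
Node (3,0) S=22.1868: V=(p*·5.7140+(1−p*)·15.0325)/1.05=8.8228; Δ=(5.7140−15.0325)/(26.8460−17.5275)=-1.0000; B=V−Δ·S=31.0095
Node (3,1) S=33.9822: V=(p*·0.0000+(1−p*)·5.7140)/1.05=2.0731; Δ=(0.0000−5.7140)/(41.1185−26.8460)=-0.4004; B=V−Δ·S=15.6779
Node (3,2) S=52.0488: V=(p*·0.0000+(1−p*)·0.0000)/1.05=0.0000; Δ=(0.0000−0.0000)/(62.9790−41.1185)=0.0000; B=V−Δ·S=0.0000
Node (3,3) S=79.7202: V=(p*·0.0000+(1−p*)·0.0000)/1.05=0.0000; Δ=(0.0000−0.0000)/(96.4615−62.9790)=0.0000; B=V−Δ·S=0.0000
Node (2,0) S=28.0845: V=(p*·2.0731+(1−p*)·8.8228)/1.05=4.4232; Δ=(2.0731−8.8228)/(33.9822−22.1868)=-0.5722; B=V−Δ·S=20.4939
Node (2,1) S=43.0155: V=(p*·0.0000+(1−p*)·2.0731)/1.05=0.7522; Δ=(0.0000−2.0731)/(52.0488−33.9822)=-0.1147; B=V−Δ·S=5.6881
Node (2,2) S=65.8845: V=(p*·0.0000+(1−p*)·0.0000)/1.05=0.0000; Δ=(0.0000−0.0000)/(79.7202−52.0488)=0.0000; B=V−Δ·S=0.0000
Node (1,0) S=35.5500: V=(p*·0.7522+(1−p*)·4.4232)/1.05=2.0483; Δ=(0.7522−4.4232)/(43.0155−28.0845)=-0.2459; B=V−Δ·S=10.7890
Node (1,1) S=54.4500: V=(p*·0.0000+(1−p*)·0.7522)/1.05=0.2729; Δ=(0.0000−0.7522)/(65.8845−43.0155)=-0.0329; B=V−Δ·S=2.0637
Node (0,0) S=45.0000: V=(p*·0.2729+(1−p*)·2.0483)/1.05=0.9040; Δ=(0.2729−2.0483)/(54.4500−35.5500)=-0.0939; B=V−Δ·S=5.1311
Check: Δ(0,0)·S0 + B(0,0) = 0.9040 = V0.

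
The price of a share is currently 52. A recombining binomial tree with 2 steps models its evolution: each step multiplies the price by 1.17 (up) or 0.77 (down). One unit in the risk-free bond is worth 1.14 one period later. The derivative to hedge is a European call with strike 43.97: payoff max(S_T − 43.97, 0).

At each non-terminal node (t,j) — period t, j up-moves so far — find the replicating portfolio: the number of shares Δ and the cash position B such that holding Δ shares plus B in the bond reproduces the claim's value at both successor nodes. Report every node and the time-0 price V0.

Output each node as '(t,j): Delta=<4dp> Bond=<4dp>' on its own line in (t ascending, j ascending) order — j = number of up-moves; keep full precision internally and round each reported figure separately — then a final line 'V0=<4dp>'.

(0,0): Delta=0.9584 Bond=-31.6156
(1,0): Delta=0.1796 Bond=-4.8578
(1,1): Delta=1.0000 Bond=-38.5702
V0=18.2234

No-arbitrage ⇒ martingale measure with p* = (R−d)/(u−d) = 0.9250.
Payoff layer (t=2): V(2,0)=0.0000, V(2,1)=2.8768, V(2,2)=27.2128
(1,0): S=40.0400. Δ = (V_up−V_dn)/(S_up−S_dn) = (2.8768−0.0000)/(46.8468−30.8308) = 0.1796. V = [p*·2.8768 + (1−p*)·0.0000]/1.14 = 2.3342. B = V − Δ·S = -4.8578.
(1,1): S=60.8400. Δ = (V_up−V_dn)/(S_up−S_dn) = (27.2128−2.8768)/(71.1828−46.8468) = 1.0000. V = [p*·27.2128 + (1−p*)·2.8768]/1.14 = 22.2698. B = V − Δ·S = -38.5702.
(0,0): S=52.0000. Δ = (V_up−V_dn)/(S_up−S_dn) = (22.2698−2.3342)/(60.8400−40.0400) = 0.9584. V = [p*·22.2698 + (1−p*)·2.3342]/1.14 = 18.2234. B = V − Δ·S = -31.6156.
Self-financing check: at every node Δ·S+B equals the discounted successor values.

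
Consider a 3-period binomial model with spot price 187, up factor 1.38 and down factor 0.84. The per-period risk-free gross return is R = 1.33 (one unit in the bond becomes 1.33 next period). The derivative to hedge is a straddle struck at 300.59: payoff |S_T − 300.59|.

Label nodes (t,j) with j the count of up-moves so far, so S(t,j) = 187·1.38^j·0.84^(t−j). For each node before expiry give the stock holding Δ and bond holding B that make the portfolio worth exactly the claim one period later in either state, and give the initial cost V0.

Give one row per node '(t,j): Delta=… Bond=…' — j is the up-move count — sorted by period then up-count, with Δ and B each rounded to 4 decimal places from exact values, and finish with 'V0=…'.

(0,0): Delta=0.7596 Bond=-80.0487
(1,0): Delta=-1.0000 Bond=169.9305
(1,1): Delta=0.8689 Bond=-134.6684
(2,0): Delta=-1.0000 Bond=226.0075
(2,1): Delta=-1.0000 Bond=226.0075
(2,2): Delta=0.9850 Bond=-220.4474
V0=61.9933

Since d<R<u, set p* = (R−d)/(u−d) = 0.9074; price each node as the discounted p*-expectation of its children.
Terminal values V(3,·): V(3,0)=189.7544, V(3,1)=118.5029, V(3,2)=1.4468, V(3,3)=190.8595
  t=2,j=0: stock 131.9472 → up 182.0871 (V=118.5029), down 110.8356 (V=189.7544). Price 94.0603; hedge Δ=-1.0000, bond B=226.0075.
  t=2,j=1: stock 216.7704 → up 299.1432 (V=1.4468), down 182.0871 (V=118.5029). Price 9.2371; hedge Δ=-1.0000, bond B=226.0075.
  t=2,j=2: stock 356.1228 → up 491.4495 (V=190.8595), down 299.1432 (V=1.4468). Price 130.3167; hedge Δ=0.9850, bond B=-220.4474.
  t=1,j=0: stock 157.0800 → up 216.7704 (V=9.2371), down 131.9472 (V=94.0603). Price 12.8505; hedge Δ=-1.0000, bond B=169.9305.
  t=1,j=1: stock 258.0600 → up 356.1228 (V=130.3167), down 216.7704 (V=9.2371). Price 89.5531; hedge Δ=0.8689, bond B=-134.6684.
  t=0,j=0: stock 187.0000 → up 258.0600 (V=89.5531), down 157.0800 (V=12.8505). Price 61.9933; hedge Δ=0.7596, bond B=-80.0487.
Check: Δ(0,0)·S0 + B(0,0) = 61.9933 = V0.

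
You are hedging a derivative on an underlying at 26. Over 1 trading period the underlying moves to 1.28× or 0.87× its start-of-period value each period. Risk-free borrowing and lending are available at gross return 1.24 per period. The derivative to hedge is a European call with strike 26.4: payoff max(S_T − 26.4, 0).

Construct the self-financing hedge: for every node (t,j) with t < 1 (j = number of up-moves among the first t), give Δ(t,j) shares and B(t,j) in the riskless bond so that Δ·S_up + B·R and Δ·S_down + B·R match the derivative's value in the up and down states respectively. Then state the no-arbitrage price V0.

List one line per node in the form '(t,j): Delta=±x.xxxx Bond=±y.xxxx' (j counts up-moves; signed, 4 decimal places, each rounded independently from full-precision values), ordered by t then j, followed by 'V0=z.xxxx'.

Since d<R<u, set p* = (R−d)/(u−d) = 0.9024; price each node as the discounted p*-expectation of its children.
Payoff layer (t=1): V(1,0)=0.0000, V(1,1)=6.8800
  t=0,j=0: stock 26.0000 → up 33.2800 (V=6.8800), down 22.6200 (V=0.0000). Price 5.0071; hedge Δ=0.6454, bond B=-11.7734.
Each (Δ,B) replicates both successor values, so the strategy is self-financing and V0 is arbitrage-free.

(0,0): Delta=0.6454 Bond=-11.7734
V0=5.0071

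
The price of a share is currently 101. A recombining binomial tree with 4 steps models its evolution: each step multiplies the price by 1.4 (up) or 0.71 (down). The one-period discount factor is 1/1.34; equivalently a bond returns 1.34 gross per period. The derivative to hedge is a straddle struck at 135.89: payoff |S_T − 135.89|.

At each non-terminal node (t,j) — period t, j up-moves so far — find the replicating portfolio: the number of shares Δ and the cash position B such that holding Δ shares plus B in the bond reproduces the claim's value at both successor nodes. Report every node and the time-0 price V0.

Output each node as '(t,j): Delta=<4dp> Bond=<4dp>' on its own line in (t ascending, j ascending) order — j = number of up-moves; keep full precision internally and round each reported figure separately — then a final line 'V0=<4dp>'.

(0,0): Delta=0.8940 Bond=-30.4652
(1,0): Delta=0.1425 Bond=13.0663
(1,1): Delta=0.9303 Bond=-45.9558
(2,0): Delta=-1.0000 Bond=75.6794
(2,1): Delta=0.1977 Bond=11.9688
(2,2): Delta=0.9657 Bond=-68.5855
(3,0): Delta=-1.0000 Bond=101.4104
(3,1): Delta=-1.0000 Bond=101.4104
(3,2): Delta=0.2556 Bond=7.9075
(3,3): Delta=1.0000 Bond=-101.4104
V0=59.8307

Under the risk-neutral measure, an up-move has probability p* = (R−d)/(u−d) = 0.9130 and values discount at R = 1.34.
Terminal payoffs: V(4,0)=110.2242, V(4,1)=85.2814, V(4,2)=36.0984, V(4,3)=60.8822, V(4,4)=252.1116
Node (3,0) S=36.1490: V=(p*·85.2814+(1−p*)·110.2242)/1.34=65.2614; Δ=(85.2814−110.2242)/(50.6086−25.6658)=-1.0000; B=V−Δ·S=101.4104
Node (3,1) S=71.2797: V=(p*·36.0984+(1−p*)·85.2814)/1.34=30.1307; Δ=(36.0984−85.2814)/(99.7916−50.6086)=-1.0000; B=V−Δ·S=101.4104
Node (3,2) S=140.5516: V=(p*·60.8822+(1−p*)·36.0984)/1.34=43.8262; Δ=(60.8822−36.0984)/(196.7722−99.7916)=0.2556; B=V−Δ·S=7.9075
Node (3,3) S=277.1440: V=(p*·252.1116+(1−p*)·60.8822)/1.34=175.7336; Δ=(252.1116−60.8822)/(388.0016−196.7722)=1.0000; B=V−Δ·S=-101.4104
Node (2,0) S=50.9141: V=(p*·30.1307+(1−p*)·65.2614)/1.34=24.7653; Δ=(30.1307−65.2614)/(71.2797−36.1490)=-1.0000; B=V−Δ·S=75.6794
Node (2,1) S=100.3940: V=(p*·43.8262+(1−p*)·30.1307)/1.34=31.8174; Δ=(43.8262−30.1307)/(140.5516−71.2797)=0.1977; B=V−Δ·S=11.9688
Node (2,2) S=197.9600: V=(p*·175.7336+(1−p*)·43.8262)/1.34=122.5846; Δ=(175.7336−43.8262)/(277.1440−140.5516)=0.9657; B=V−Δ·S=-68.5855
Node (1,0) S=71.7100: V=(p*·31.8174+(1−p*)·24.7653)/1.34=23.2867; Δ=(31.8174−24.7653)/(100.3940−50.9141)=0.1425; B=V−Δ·S=13.0663
Node (1,1) S=141.4000: V=(p*·122.5846+(1−p*)·31.8174)/1.34=85.5909; Δ=(122.5846−31.8174)/(197.9600−100.3940)=0.9303; B=V−Δ·S=-45.9558
Node (0,0) S=101.0000: V=(p*·85.5909+(1−p*)·23.2867)/1.34=59.8307; Δ=(85.5909−23.2867)/(141.4000−71.7100)=0.8940; B=V−Δ·S=-30.4652
Each (Δ,B) replicates both successor values, so the strategy is self-financing and V0 is arbitrage-free.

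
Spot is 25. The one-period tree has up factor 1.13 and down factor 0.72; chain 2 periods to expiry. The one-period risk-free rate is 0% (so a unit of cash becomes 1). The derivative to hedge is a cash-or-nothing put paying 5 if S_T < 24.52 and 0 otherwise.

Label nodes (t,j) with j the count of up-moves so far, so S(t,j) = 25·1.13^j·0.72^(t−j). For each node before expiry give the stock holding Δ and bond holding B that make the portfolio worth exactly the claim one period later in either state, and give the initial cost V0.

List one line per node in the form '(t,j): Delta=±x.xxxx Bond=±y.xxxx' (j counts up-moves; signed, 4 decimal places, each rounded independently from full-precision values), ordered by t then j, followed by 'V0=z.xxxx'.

Under the risk-neutral measure, an up-move has probability p* = (R−d)/(u−d) = 0.6829 and values discount at R = 1.
Terminal payoffs: V(2,0)=5.0000, V(2,1)=5.0000, V(2,2)=0.0000
Node (1,0) S=18.0000: V=(p*·5.0000+(1−p*)·5.0000)/1=5.0000; Δ=(5.0000−5.0000)/(20.3400−12.9600)=0.0000; B=V−Δ·S=5.0000
Node (1,1) S=28.2500: V=(p*·0.0000+(1−p*)·5.0000)/1=1.5854; Δ=(0.0000−5.0000)/(31.9225−20.3400)=-0.4317; B=V−Δ·S=13.7805
Node (0,0) S=25.0000: V=(p*·1.5854+(1−p*)·5.0000)/1=2.6681; Δ=(1.5854−5.0000)/(28.2500−18.0000)=-0.3331; B=V−Δ·S=10.9964
Root portfolio cost Δ·25+B reproduces V0=2.6681.

(0,0): Delta=-0.3331 Bond=10.9964
(1,0): Delta=0.0000 Bond=5.0000
(1,1): Delta=-0.4317 Bond=13.7805
V0=2.6681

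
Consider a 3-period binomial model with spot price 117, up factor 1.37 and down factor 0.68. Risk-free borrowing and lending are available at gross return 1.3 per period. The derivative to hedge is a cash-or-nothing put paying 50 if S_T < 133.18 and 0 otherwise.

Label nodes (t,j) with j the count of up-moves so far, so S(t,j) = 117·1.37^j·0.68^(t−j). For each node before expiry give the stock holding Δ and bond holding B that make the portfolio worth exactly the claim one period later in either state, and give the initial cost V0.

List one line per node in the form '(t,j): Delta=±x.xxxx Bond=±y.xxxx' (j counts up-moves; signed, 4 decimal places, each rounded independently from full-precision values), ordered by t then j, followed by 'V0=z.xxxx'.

(0,0): Delta=-0.0668 Bond=8.4724
(1,0): Delta=-0.6295 Bond=55.7849
(1,1): Delta=-0.0353 Bond=5.9594
(2,0): Delta=0.0000 Bond=38.4615
(2,1): Delta=-0.6648 Bond=76.3657
(2,2): Delta=0.0000 Bond=0.0000
V0=0.6552

Risk-neutral probability p* = (R−d)/(u−d) = (1.3−0.68)/(1.37−0.68) = 0.8986.
Terminal values V(3,·): V(3,0)=50.0000, V(3,1)=50.0000, V(3,2)=0.0000, V(3,3)=0.0000
  t=2,j=0: stock 54.1008 → up 74.1181 (V=50.0000), down 36.7885 (V=50.0000). Price 38.4615; hedge Δ=0.0000, bond B=38.4615.
  t=2,j=1: stock 108.9972 → up 149.3262 (V=0.0000), down 74.1181 (V=50.0000). Price 3.9019; hedge Δ=-0.6648, bond B=76.3657.
  t=2,j=2: stock 219.5973 → up 300.8483 (V=0.0000), down 149.3262 (V=0.0000). Price 0.0000; hedge Δ=0.0000, bond B=0.0000.
  t=1,j=0: stock 79.5600 → up 108.9972 (V=3.9019), down 54.1008 (V=38.4615). Price 5.6984; hedge Δ=-0.6295, bond B=55.7849.
  t=1,j=1: stock 160.2900 → up 219.5973 (V=0.0000), down 108.9972 (V=3.9019). Price 0.3045; hedge Δ=-0.0353, bond B=5.9594.
  t=0,j=0: stock 117.0000 → up 160.2900 (V=0.3045), down 79.5600 (V=5.6984). Price 0.6552; hedge Δ=-0.0668, bond B=8.4724.
Self-financing check: at every node Δ·S+B equals the discounted successor values.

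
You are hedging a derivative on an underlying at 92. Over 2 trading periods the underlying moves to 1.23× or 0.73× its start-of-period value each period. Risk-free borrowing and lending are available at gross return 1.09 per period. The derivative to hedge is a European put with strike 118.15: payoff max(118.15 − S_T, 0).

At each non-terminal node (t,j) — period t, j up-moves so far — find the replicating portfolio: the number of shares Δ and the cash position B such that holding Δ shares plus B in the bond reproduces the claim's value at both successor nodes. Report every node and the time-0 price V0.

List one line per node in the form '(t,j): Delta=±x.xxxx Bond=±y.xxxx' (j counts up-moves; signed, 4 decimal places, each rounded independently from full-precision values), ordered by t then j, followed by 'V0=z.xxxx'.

Under the risk-neutral measure, an up-move has probability p* = (R−d)/(u−d) = 0.7200 and values discount at R = 1.09.
Payoff layer (t=2): V(2,0)=69.1232, V(2,1)=35.5432, V(2,2)=0.0000
Node (1,0) S=67.1600: V=(p*·35.5432+(1−p*)·69.1232)/1.09=41.2345; Δ=(35.5432−69.1232)/(82.6068−49.0268)=-1.0000; B=V−Δ·S=108.3945
Node (1,1) S=113.1600: V=(p*·0.0000+(1−p*)·35.5432)/1.09=9.1304; Δ=(0.0000−35.5432)/(139.1868−82.6068)=-0.6282; B=V−Δ·S=80.2168
Node (0,0) S=92.0000: V=(p*·9.1304+(1−p*)·41.2345)/1.09=16.6234; Δ=(9.1304−41.2345)/(113.1600−67.1600)=-0.6979; B=V−Δ·S=80.8317
The time-0 hedge costs 16.6234, which is the no-arbitrage price.

(0,0): Delta=-0.6979 Bond=80.8317
(1,0): Delta=-1.0000 Bond=108.3945
(1,1): Delta=-0.6282 Bond=80.2168
V0=16.6234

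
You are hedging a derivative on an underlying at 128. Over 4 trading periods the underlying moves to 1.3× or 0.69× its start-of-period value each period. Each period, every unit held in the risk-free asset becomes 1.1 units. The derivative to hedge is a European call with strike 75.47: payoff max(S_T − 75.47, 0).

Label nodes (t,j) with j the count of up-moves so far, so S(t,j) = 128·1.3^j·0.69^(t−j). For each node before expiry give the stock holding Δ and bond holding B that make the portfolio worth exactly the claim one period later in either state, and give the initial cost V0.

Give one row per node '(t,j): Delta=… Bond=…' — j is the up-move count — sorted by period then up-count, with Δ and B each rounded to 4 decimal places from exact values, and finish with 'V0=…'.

The replicating-portfolio and risk-neutral prices coincide; use p* = (1.1−0.69)/(1.3−0.69) = 0.6721 for the latter.
Payoff layer (t=4): V(4,0)=0.0000, V(4,1)=0.0000, V(4,2)=27.5200, V(4,3)=118.5690, V(4,4)=290.1108
Node (3,0) S=42.0492: V=(p*·0.0000+(1−p*)·0.0000)/1.1=0.0000; Δ=(0.0000−0.0000)/(54.6639−29.0139)=0.0000; B=V−Δ·S=0.0000
Node (3,1) S=79.2230: V=(p*·27.5200+(1−p*)·0.0000)/1.1=16.8155; Δ=(27.5200−0.0000)/(102.9900−54.6639)=0.5695; B=V−Δ·S=-28.2992
Node (3,2) S=149.2608: V=(p*·118.5690+(1−p*)·27.5200)/1.1=80.6517; Δ=(118.5690−27.5200)/(194.0390−102.9900)=1.0000; B=V−Δ·S=-68.6091
Node (3,3) S=281.2160: V=(p*·290.1108+(1−p*)·118.5690)/1.1=212.6069; Δ=(290.1108−118.5690)/(365.5808−194.0390)=1.0000; B=V−Δ·S=-68.6091
Node (2,0) S=60.9408: V=(p*·16.8155+(1−p*)·0.0000)/1.1=10.2747; Δ=(16.8155−0.0000)/(79.2230−42.0492)=0.4523; B=V−Δ·S=-17.2916
Node (2,1) S=114.8160: V=(p*·80.6517+(1−p*)·16.8155)/1.1=54.2925; Δ=(80.6517−16.8155)/(149.2608−79.2230)=0.9115; B=V−Δ·S=-50.3570
Node (2,2) S=216.3200: V=(p*·212.6069+(1−p*)·80.6517)/1.1=153.9481; Δ=(212.6069−80.6517)/(281.2160−149.2608)=1.0000; B=V−Δ·S=-62.3719
Node (1,0) S=88.3200: V=(p*·54.2925+(1−p*)·10.2747)/1.1=36.2368; Δ=(54.2925−10.2747)/(114.8160−60.9408)=0.8170; B=V−Δ·S=-35.9236
Node (1,1) S=166.4000: V=(p*·153.9481+(1−p*)·54.2925)/1.1=110.2492; Δ=(153.9481−54.2925)/(216.3200−114.8160)=0.9818; B=V−Δ·S=-53.1205
Node (0,0) S=128.0000: V=(p*·110.2492+(1−p*)·36.2368)/1.1=78.1662; Δ=(110.2492−36.2368)/(166.4000−88.3200)=0.9479; B=V−Δ·S=-43.1656
Root portfolio cost Δ·128+B reproduces V0=78.1662.

(0,0): Delta=0.9479 Bond=-43.1656
(1,0): Delta=0.8170 Bond=-35.9236
(1,1): Delta=0.9818 Bond=-53.1205
(2,0): Delta=0.4523 Bond=-17.2916
(2,1): Delta=0.9115 Bond=-50.3570
(2,2): Delta=1.0000 Bond=-62.3719
(3,0): Delta=0.0000 Bond=0.0000
(3,1): Delta=0.5695 Bond=-28.2992
(3,2): Delta=1.0000 Bond=-68.6091
(3,3): Delta=1.0000 Bond=-68.6091
V0=78.1662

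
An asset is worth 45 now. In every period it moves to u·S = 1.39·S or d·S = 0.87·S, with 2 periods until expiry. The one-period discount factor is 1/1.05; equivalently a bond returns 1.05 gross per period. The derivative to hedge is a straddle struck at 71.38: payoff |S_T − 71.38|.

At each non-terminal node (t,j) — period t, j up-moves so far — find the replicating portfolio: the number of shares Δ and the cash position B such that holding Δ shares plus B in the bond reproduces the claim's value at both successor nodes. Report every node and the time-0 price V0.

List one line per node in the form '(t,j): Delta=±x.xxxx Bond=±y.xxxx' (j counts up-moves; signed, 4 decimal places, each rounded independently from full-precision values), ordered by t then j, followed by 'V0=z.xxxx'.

(0,0): Delta=-0.5614 Bond=48.3917
(1,0): Delta=-1.0000 Bond=67.9810
(1,1): Delta=-0.0430 Bond=18.3798
V0=23.1269

Under the risk-neutral measure, an up-move has probability p* = (R−d)/(u−d) = 0.3462 and values discount at R = 1.05.
Payoff layer (t=2): V(2,0)=37.3195, V(2,1)=16.9615, V(2,2)=15.5645
Node (1,0) S=39.1500: V=(p*·16.9615+(1−p*)·37.3195)/1.05=28.8310; Δ=(16.9615−37.3195)/(54.4185−34.0605)=-1.0000; B=V−Δ·S=67.9810
Node (1,1) S=62.5500: V=(p*·15.5645+(1−p*)·16.9615)/1.05=15.6933; Δ=(15.5645−16.9615)/(86.9445−54.4185)=-0.0430; B=V−Δ·S=18.3798
Node (0,0) S=45.0000: V=(p*·15.6933+(1−p*)·28.8310)/1.05=23.1269; Δ=(15.6933−28.8310)/(62.5500−39.1500)=-0.5614; B=V−Δ·S=48.3917
The time-0 hedge costs 23.1269, which is the no-arbitrage price.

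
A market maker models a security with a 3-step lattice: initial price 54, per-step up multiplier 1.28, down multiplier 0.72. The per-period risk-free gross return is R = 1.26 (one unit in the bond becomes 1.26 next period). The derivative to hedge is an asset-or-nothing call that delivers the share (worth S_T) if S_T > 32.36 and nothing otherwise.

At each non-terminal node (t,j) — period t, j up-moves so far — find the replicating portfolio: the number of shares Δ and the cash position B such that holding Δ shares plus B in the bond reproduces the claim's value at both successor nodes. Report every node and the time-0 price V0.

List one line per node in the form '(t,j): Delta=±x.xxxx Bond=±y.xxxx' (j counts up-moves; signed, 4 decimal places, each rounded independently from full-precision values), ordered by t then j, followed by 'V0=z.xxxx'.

Since d<R<u, set p* = (R−d)/(u−d) = 0.9643; price each node as the discounted p*-expectation of its children.
At expiry t=3: V(3,0)=0.0000, V(3,1)=35.8318, V(3,2)=63.7010, V(3,3)=113.2462
  t=2,j=0: stock 27.9936 → up 35.8318 (V=35.8318), down 20.1554 (V=0.0000). Price 27.4223; hedge Δ=2.2857, bond B=-36.5631.
  t=2,j=1: stock 49.7664 → up 63.7010 (V=63.7010), down 35.8318 (V=35.8318). Price 49.7664; hedge Δ=1.0000, bond B=0.0000.
  t=2,j=2: stock 88.4736 → up 113.2462 (V=113.2462), down 63.7010 (V=63.7010). Price 88.4736; hedge Δ=1.0000, bond B=0.0000.
  t=1,j=0: stock 38.8800 → up 49.7664 (V=49.7664), down 27.9936 (V=27.4223). Price 38.8638; hedge Δ=1.0262, bond B=-1.0364.
  t=1,j=1: stock 69.1200 → up 88.4736 (V=88.4736), down 49.7664 (V=49.7664). Price 69.1200; hedge Δ=1.0000, bond B=0.0000.
  t=0,j=0: stock 54.0000 → up 69.1200 (V=69.1200), down 38.8800 (V=38.8638). Price 53.9995; hedge Δ=1.0005, bond B=-0.0294.
Self-financing check: at every node Δ·S+B equals the discounted successor values.

(0,0): Delta=1.0005 Bond=-0.0294
(1,0): Delta=1.0262 Bond=-1.0364
(1,1): Delta=1.0000 Bond=0.0000
(2,0): Delta=2.2857 Bond=-36.5631
(2,1): Delta=1.0000 Bond=0.0000
(2,2): Delta=1.0000 Bond=0.0000
V0=53.9995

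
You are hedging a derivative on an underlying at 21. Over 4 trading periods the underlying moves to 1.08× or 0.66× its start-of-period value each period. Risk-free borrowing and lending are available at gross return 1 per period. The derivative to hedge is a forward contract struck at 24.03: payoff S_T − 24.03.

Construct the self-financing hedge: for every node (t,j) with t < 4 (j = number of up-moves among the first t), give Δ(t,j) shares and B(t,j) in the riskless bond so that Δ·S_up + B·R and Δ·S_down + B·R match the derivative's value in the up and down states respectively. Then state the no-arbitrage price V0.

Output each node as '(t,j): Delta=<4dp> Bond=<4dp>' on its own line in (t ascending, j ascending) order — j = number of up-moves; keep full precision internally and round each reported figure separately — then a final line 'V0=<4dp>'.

(0,0): Delta=1.0000 Bond=-24.0300
(1,0): Delta=1.0000 Bond=-24.0300
(1,1): Delta=1.0000 Bond=-24.0300
(2,0): Delta=1.0000 Bond=-24.0300
(2,1): Delta=1.0000 Bond=-24.0300
(2,2): Delta=1.0000 Bond=-24.0300
(3,0): Delta=1.0000 Bond=-24.0300
(3,1): Delta=1.0000 Bond=-24.0300
(3,2): Delta=1.0000 Bond=-24.0300
(3,3): Delta=1.0000 Bond=-24.0300
V0=-3.0300

Under the risk-neutral measure, an up-move has probability p* = (R−d)/(u−d) = 0.8095 and values discount at R = 1.
At expiry t=4: V(4,0)=-20.0453, V(4,1)=-17.5096, V(4,2)=-13.3602, V(4,3)=-6.5704, V(4,4)=4.5403
  t=3,j=0: stock 6.0374 → up 6.5204 (V=-17.5096), down 3.9847 (V=-20.0453). Price -17.9926; hedge Δ=1.0000, bond B=-24.0300.
  t=3,j=1: stock 9.8794 → up 10.6698 (V=-13.3602), down 6.5204 (V=-17.5096). Price -14.1506; hedge Δ=1.0000, bond B=-24.0300.
  t=3,j=2: stock 16.1663 → up 17.4596 (V=-6.5704), down 10.6698 (V=-13.3602). Price -7.8637; hedge Δ=1.0000, bond B=-24.0300.
  t=3,j=3: stock 26.4540 → up 28.5703 (V=4.5403), down 17.4596 (V=-6.5704). Price 2.4240; hedge Δ=1.0000, bond B=-24.0300.
  t=2,j=0: stock 9.1476 → up 9.8794 (V=-14.1506), down 6.0374 (V=-17.9926). Price -14.8824; hedge Δ=1.0000, bond B=-24.0300.
  t=2,j=1: stock 14.9688 → up 16.1663 (V=-7.8637), down 9.8794 (V=-14.1506). Price -9.0612; hedge Δ=1.0000, bond B=-24.0300.
  t=2,j=2: stock 24.4944 → up 26.4540 (V=2.4240), down 16.1663 (V=-7.8637). Price 0.4644; hedge Δ=1.0000, bond B=-24.0300.
  t=1,j=0: stock 13.8600 → up 14.9688 (V=-9.0612), down 9.1476 (V=-14.8824). Price -10.1700; hedge Δ=1.0000, bond B=-24.0300.
  t=1,j=1: stock 22.6800 → up 24.4944 (V=0.4644), down 14.9688 (V=-9.0612). Price -1.3500; hedge Δ=1.0000, bond B=-24.0300.
  t=0,j=0: stock 21.0000 → up 22.6800 (V=-1.3500), down 13.8600 (V=-10.1700). Price -3.0300; hedge Δ=1.0000, bond B=-24.0300.
The time-0 hedge costs -3.0300, which is the no-arbitrage price.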